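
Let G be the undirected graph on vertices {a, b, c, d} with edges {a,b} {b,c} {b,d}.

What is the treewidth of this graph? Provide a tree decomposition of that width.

Treewidth 1.
One such decomposition:
Bags: B1 = {b, d}  B2 = {a, b}  B3 = {b, c}
Tree: B1–B2, B1–B3

Every bag has size at most 2, so the width is 2 − 1 = 1 and tw(G) ≤ 1. Since G has at least one edge (e.g. d–b), it is not an edgeless graph, so tw(G) ≥ 1. The upper and lower bounds meet at 1, so that is the treewidth.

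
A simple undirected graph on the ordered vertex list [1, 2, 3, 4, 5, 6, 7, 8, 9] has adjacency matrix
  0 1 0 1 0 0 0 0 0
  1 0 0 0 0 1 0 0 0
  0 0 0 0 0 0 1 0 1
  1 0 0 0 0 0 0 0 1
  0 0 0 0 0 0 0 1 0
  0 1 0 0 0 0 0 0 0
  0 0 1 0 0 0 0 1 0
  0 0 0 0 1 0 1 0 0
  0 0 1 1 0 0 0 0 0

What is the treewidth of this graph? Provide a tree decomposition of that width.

Treewidth 1.
One such decomposition:
Bags: B1 = {2, 6}  B2 = {1, 2}  B3 = {1, 4}  B4 = {4, 9}  B5 = {3, 9}  B6 = {3, 7}  B7 = {7, 8}  B8 = {5, 8}
Tree: B1–B2, B2–B3, B3–B4, B4–B5, B5–B6, B6–B7, B7–B8

Each bag holds 2 vertices, so the decomposition has width 1, which upper-bounds the treewidth. Any graph with an edge has treewidth ≥ 1, and G has the edge 6–2. The upper and lower bounds meet at 1, so that is the treewidth.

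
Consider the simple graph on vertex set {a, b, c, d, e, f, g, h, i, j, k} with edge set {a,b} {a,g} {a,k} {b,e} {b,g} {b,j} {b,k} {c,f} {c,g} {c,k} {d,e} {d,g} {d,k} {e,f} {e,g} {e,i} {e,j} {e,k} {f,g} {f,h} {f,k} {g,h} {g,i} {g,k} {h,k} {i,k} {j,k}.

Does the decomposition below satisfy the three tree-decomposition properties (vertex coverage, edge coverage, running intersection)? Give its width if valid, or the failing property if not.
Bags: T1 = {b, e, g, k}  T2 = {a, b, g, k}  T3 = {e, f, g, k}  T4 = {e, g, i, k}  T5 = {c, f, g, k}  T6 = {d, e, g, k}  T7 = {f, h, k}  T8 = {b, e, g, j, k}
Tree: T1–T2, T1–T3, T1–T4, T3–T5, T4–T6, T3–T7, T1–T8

No — edge (g,h) lies in no bag.

A tree decomposition must satisfy three properties: every vertex lies in some bag; for every edge, both endpoints lie together in some bag; and for every vertex, the bags containing it form a connected subtree. Here edge (g,h) lies in no bag, so the decomposition is invalid.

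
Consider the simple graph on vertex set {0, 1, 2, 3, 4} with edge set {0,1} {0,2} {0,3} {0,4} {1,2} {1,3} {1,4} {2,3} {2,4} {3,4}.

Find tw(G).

A width-4 tree decomposition is:
Bags: B1 = {0, 1, 2, 3, 4}
Tree: (single bag)
A single bag containing all 5 vertices is trivially a valid decomposition of width 4. Conversely, {0, 1, 2, 3, 4} is a clique of size 5, and the vertices of any clique must share a bag in every tree decomposition; so some bag has ≥ 5 vertices and tw(G) ≥ 4. Hence tw(G) = 4 exactly.

4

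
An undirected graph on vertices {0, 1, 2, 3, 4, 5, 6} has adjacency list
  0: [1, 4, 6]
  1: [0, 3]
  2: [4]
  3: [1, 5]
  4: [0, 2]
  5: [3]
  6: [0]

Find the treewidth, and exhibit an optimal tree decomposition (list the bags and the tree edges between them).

Treewidth 1.
One optimal decomposition is:
Bags: B1 = {0, 4}  B2 = {2, 4}  B3 = {0, 6}  B4 = {0, 1}  B5 = {1, 3}  B6 = {3, 5}
Tree: B1–B2, B1–B3, B1–B4, B4–B5, B5–B6

Each bag holds 2 vertices, so the decomposition has width 1, which upper-bounds the treewidth. Any graph with an edge has treewidth ≥ 1, and G has the edge 0–4. Combining the bounds, tw(G) = 1.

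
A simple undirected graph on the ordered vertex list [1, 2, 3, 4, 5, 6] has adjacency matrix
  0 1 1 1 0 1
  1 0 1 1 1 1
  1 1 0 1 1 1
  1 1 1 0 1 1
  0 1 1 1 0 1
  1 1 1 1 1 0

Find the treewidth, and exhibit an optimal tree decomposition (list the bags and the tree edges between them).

Treewidth 4.
One optimal decomposition is:
Bags: B1 = {1, 2, 3, 4, 6}  B2 = {2, 3, 4, 5, 6}
Tree: B1–B2

Each bag holds 5 vertices, so the decomposition has width 4, which upper-bounds the treewidth. On the other hand G contains the 5-clique {1, 2, 3, 4, 6}. A clique must lie in a single bag of any decomposition, so no decomposition can have width below 4. Hence tw(G) = 4 exactly.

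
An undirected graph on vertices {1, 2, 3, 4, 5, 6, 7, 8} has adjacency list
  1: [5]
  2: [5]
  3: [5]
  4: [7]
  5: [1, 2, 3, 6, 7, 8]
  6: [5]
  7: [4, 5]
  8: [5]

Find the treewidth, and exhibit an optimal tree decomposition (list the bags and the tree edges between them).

The largest bag has 2 vertices, giving width 1; this decomposition certifies tw(G) ≤ 1. Any graph with an edge has treewidth ≥ 1, and G has the edge 5–2. Hence tw(G) = 1 exactly.

Treewidth 1.
One such decomposition:
Bags: B1 = {2, 5}  B2 = {5, 8}  B3 = {5, 7}  B4 = {5, 6}  B5 = {3, 5}  B6 = {4, 7}  B7 = {1, 5}
Tree: B1–B2, B2–B3, B2–B4, B3–B5, B3–B6, B4–B7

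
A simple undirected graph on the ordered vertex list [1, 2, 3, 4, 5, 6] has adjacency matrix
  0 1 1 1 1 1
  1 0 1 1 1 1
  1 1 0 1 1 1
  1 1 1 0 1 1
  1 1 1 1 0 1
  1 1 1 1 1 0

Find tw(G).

A width-5 tree decomposition is:
Bags: B1 = {1, 2, 3, 4, 5, 6}
Tree: (single bag)
A single bag containing all 6 vertices is trivially a valid decomposition of width 5. For the lower bound, the 6 vertices {1, 2, 3, 4, 5, 6} are pairwise adjacent, and any tree decomposition puts a clique entirely inside one bag — forcing width ≥ 5. Combining the bounds, tw(G) = 5.

5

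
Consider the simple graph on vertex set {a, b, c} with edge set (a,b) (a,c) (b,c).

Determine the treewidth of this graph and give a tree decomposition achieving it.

With just one bag of size 3, the width is 3 − 1 = 2, so tw(G) ≤ 2. For the lower bound, the 3 vertices {a, b, c} are pairwise adjacent, and any tree decomposition puts a clique entirely inside one bag — forcing width ≥ 2. The upper and lower bounds meet at 2, so that is the treewidth.

Treewidth 2.
Bags: B1 = {a, b, c}
Tree: (single bag)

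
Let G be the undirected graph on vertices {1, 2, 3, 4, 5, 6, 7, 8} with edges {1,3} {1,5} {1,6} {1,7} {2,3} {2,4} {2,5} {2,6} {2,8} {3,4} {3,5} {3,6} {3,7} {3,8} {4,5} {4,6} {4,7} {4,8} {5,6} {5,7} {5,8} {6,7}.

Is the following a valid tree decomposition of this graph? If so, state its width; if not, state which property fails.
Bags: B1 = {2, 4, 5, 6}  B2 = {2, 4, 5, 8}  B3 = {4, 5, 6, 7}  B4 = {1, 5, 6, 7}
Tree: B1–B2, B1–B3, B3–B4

A tree decomposition must satisfy three properties: every vertex lies in some bag; for every edge, both endpoints lie together in some bag; and for every vertex, the bags containing it form a connected subtree. Here vertex 3 appears in no bag, so the decomposition is invalid.

No — vertex 3 appears in no bag.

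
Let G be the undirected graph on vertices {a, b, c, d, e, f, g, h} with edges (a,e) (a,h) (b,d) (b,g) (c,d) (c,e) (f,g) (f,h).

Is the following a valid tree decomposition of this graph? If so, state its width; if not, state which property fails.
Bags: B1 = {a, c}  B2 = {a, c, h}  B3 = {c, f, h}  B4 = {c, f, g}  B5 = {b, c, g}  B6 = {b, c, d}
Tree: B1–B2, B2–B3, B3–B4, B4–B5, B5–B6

No — vertex e appears in no bag.

A tree decomposition must satisfy three properties: every vertex lies in some bag; for every edge, both endpoints lie together in some bag; and for every vertex, the bags containing it form a connected subtree. Here vertex e appears in no bag, so the decomposition is invalid.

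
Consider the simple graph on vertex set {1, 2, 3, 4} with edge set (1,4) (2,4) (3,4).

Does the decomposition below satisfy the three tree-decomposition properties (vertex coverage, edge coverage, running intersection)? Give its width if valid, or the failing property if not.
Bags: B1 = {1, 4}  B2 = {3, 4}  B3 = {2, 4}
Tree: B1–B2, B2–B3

Yes; width 1.

Vertex coverage: the bags together contain {1, 2, 3, 4}, the full vertex set. Edge coverage: each edge of G has both endpoints in at least one bag. Running intersection: for every vertex, the bags containing it form a connected subtree. All three properties hold, so this is a valid tree decomposition of width max|bag| − 1 = 1, and hence tw(G) ≤ 1.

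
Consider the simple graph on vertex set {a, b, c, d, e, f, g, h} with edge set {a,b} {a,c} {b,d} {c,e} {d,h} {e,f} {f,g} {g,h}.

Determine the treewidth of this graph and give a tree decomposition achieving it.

Treewidth 2.
Bags: B1 = {e, f, g}  B2 = {e, g, h}  B3 = {d, e, h}  B4 = {b, d, e}  B5 = {a, b, e}  B6 = {a, c, e}
Tree: B1–B2, B2–B3, B3–B4, B4–B5, B5–B6

The largest bag has 3 vertices, giving width 2; this decomposition certifies tw(G) ≤ 2. The edges e–f–g–h–d–b–a–c–e form a cycle, so G is not a tree and its treewidth is at least 2. Therefore the treewidth is 2.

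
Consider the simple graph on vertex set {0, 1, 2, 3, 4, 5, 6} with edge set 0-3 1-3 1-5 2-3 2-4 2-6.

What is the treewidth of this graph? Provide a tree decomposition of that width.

Treewidth 1.
Bags: B1 = {1, 3}  B2 = {2, 3}  B3 = {1, 5}  B4 = {2, 4}  B5 = {0, 3}  B6 = {2, 6}
Tree: B1–B2, B1–B3, B2–B4, B2–B5, B4–B6

Each bag holds 2 vertices, so the decomposition has width 1, which upper-bounds the treewidth. Since G has at least one edge (e.g. 1–3), it is not an edgeless graph, so tw(G) ≥ 1. Therefore the treewidth is 1.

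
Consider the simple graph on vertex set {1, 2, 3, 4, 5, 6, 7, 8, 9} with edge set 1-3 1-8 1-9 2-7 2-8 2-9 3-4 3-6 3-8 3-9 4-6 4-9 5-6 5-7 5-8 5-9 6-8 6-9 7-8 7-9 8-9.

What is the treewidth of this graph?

3

A width-3 tree decomposition is:
Bags: B1 = {1, 3, 8, 9}  B2 = {3, 6, 8, 9}  B3 = {3, 4, 6, 9}  B4 = {5, 6, 8, 9}  B5 = {5, 7, 8, 9}  B6 = {2, 7, 8, 9}
Tree: B1–B2, B2–B3, B2–B4, B4–B5, B5–B6
Each bag holds 4 vertices, so the decomposition has width 3, which upper-bounds the treewidth. On the other hand G contains the 4-clique {2, 7, 8, 9}. A clique must lie in a single bag of any decomposition, so no decomposition can have width below 3. The upper and lower bounds meet at 3, so that is the treewidth.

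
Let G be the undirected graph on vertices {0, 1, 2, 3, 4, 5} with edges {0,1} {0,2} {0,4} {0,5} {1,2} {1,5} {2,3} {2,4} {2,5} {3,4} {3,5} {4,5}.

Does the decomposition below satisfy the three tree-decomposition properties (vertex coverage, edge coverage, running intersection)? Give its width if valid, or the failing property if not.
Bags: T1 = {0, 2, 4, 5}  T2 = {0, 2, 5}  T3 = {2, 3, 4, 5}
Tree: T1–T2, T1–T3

No — vertex 1 appears in no bag.

A tree decomposition must satisfy three properties: every vertex lies in some bag; for every edge, both endpoints lie together in some bag; and for every vertex, the bags containing it form a connected subtree. Here vertex 1 appears in no bag, so the decomposition is invalid.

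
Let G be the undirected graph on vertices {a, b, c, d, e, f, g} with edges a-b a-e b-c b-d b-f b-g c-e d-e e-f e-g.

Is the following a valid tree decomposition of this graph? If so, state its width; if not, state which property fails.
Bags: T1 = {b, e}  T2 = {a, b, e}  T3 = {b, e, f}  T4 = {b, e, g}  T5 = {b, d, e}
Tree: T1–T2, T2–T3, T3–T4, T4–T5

No — vertex c appears in no bag.

A tree decomposition must satisfy three properties: every vertex lies in some bag; for every edge, both endpoints lie together in some bag; and for every vertex, the bags containing it form a connected subtree. Here vertex c appears in no bag, so the decomposition is invalid.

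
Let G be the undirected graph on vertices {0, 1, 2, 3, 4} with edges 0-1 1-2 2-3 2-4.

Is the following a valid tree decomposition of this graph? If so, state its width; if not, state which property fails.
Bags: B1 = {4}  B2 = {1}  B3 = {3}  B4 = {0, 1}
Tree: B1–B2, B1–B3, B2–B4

No — vertex 2 appears in no bag.

A tree decomposition must satisfy three properties: every vertex lies in some bag; for every edge, both endpoints lie together in some bag; and for every vertex, the bags containing it form a connected subtree. Here vertex 2 appears in no bag, so the decomposition is invalid.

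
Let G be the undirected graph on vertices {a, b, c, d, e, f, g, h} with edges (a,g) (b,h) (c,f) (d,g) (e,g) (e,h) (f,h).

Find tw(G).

1

A width-1 tree decomposition is:
Bags: B1 = {e, g}  B2 = {d, g}  B3 = {e, h}  B4 = {a, g}  B5 = {f, h}  B6 = {c, f}  B7 = {b, h}
Tree: B1–B2, B1–B3, B1–B4, B3–B5, B5–B6, B3–B7
The largest bag has 2 vertices, giving width 1; this decomposition certifies tw(G) ≤ 1. Any graph with an edge has treewidth ≥ 1, and G has the edge g–e. The upper and lower bounds meet at 1, so that is the treewidth.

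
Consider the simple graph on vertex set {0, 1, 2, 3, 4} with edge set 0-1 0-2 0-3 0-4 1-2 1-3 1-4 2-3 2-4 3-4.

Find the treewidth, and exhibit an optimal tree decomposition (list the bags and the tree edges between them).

With just one bag of size 5, the width is 5 − 1 = 4, so tw(G) ≤ 4. On the other hand G contains the 5-clique {0, 1, 2, 3, 4}. A clique must lie in a single bag of any decomposition, so no decomposition can have width below 4. Combining the bounds, tw(G) = 4.

Treewidth 4.
One such decomposition:
Bags: B1 = {0, 1, 2, 3, 4}
Tree: (single bag)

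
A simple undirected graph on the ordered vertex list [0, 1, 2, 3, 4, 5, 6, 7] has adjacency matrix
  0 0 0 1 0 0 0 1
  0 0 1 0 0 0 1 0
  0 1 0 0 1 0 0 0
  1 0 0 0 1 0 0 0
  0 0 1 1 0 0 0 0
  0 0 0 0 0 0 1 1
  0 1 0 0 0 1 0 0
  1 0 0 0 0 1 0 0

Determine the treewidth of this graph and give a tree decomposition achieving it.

Treewidth 2.
One such decomposition:
Bags: B1 = {2, 3, 4}  B2 = {0, 2, 3}  B3 = {0, 2, 7}  B4 = {2, 5, 7}  B5 = {2, 5, 6}  B6 = {1, 2, 6}
Tree: B1–B2, B2–B3, B3–B4, B4–B5, B5–B6

Every bag has size at most 3, so the width is 3 − 1 = 2 and tw(G) ≤ 2. Since 2–4–3–0–7–5–6–1–2 is a cycle in G, G is not acyclic. Forests are exactly the graphs of treewidth ≤ 1, so tw(G) ≥ 2. Therefore the treewidth is 2.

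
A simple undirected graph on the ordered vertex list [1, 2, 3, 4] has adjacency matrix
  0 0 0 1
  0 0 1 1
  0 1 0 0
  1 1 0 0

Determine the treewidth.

A width-1 tree decomposition is:
Bags: B1 = {2, 3}  B2 = {2, 4}  B3 = {1, 4}
Tree: B1–B2, B2–B3
Each bag holds 2 vertices, so the decomposition has width 1, which upper-bounds the treewidth. Since G has at least one edge (e.g. 3–2), it is not an edgeless graph, so tw(G) ≥ 1. Combining the bounds, tw(G) = 1.

1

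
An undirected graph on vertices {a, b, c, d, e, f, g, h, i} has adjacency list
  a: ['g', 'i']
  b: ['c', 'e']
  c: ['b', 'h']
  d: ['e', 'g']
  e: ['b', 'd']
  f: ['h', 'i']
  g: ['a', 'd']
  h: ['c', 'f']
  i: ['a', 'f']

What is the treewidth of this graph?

2

A width-2 tree decomposition is:
Bags: B1 = {a, d, g}  B2 = {a, d, e}  B3 = {a, b, e}  B4 = {a, b, c}  B5 = {a, c, h}  B6 = {a, f, h}  B7 = {a, f, i}
Tree: B1–B2, B2–B3, B3–B4, B4–B5, B5–B6, B6–B7
The largest bag has 3 vertices, giving width 2; this decomposition certifies tw(G) ≤ 2. For the lower bound, G contains the cycle a–g–d–e–b–c–h–f–i–a, so G is not a forest; only forests have treewidth ≤ 1, hence tw(G) ≥ 2. The upper and lower bounds meet at 2, so that is the treewidth.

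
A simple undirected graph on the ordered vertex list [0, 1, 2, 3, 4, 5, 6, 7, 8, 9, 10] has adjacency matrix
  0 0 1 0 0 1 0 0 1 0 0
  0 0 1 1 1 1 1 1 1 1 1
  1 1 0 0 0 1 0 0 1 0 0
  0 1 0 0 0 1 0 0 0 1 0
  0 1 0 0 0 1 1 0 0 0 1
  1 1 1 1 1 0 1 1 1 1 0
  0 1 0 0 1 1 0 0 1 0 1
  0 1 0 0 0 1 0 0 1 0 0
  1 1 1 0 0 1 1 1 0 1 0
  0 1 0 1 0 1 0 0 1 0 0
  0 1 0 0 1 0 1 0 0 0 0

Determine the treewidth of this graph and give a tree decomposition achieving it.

Treewidth 3.
Bags: B1 = {1, 5, 8, 9}  B2 = {1, 2, 5, 8}  B3 = {1, 5, 7, 8}  B4 = {1, 5, 6, 8}  B5 = {0, 2, 5, 8}  B6 = {1, 4, 5, 6}  B7 = {1, 3, 5, 9}  B8 = {1, 4, 6, 10}
Tree: B1–B2, B1–B3, B1–B4, B2–B5, B4–B6, B1–B7, B6–B8

Each bag holds 4 vertices, so the decomposition has width 3, which upper-bounds the treewidth. Conversely, {0, 2, 5, 8} is a clique of size 4, and the vertices of any clique must share a bag in every tree decomposition; so some bag has ≥ 4 vertices and tw(G) ≥ 3. Hence tw(G) = 3 exactly.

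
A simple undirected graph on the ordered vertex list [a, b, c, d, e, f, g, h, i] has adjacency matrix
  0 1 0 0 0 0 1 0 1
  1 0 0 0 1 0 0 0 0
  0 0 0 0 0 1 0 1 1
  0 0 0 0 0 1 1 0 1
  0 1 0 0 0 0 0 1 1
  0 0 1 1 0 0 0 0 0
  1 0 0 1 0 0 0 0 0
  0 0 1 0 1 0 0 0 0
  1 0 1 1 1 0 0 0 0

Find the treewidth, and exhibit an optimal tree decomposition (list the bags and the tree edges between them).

Every bag has size at most 4, so the width is 4 − 1 = 3 and tw(G) ≤ 3. For the lower bound: the 4 vertex sets {a,b,g}, {d}, {i}, {c,e,f,h} are disjoint, each induces a connected subgraph, and every pair is joined by at least one edge of G. Contracting each set to a single vertex therefore yields K_{4} as a minor, and since treewidth is minor-monotone, tw(G) ≥ tw(K_{4}) = 3. Combining the bounds, tw(G) = 3.

Treewidth 3.
One such decomposition:
Bags: B1 = {a, b, d, g}  B2 = {a, b, d, i}  B3 = {b, d, e, i}  B4 = {d, e, f, i}  B5 = {c, e, f, i}  B6 = {c, e, f, h}
Tree: B1–B2, B2–B3, B3–B4, B4–B5, B5–B6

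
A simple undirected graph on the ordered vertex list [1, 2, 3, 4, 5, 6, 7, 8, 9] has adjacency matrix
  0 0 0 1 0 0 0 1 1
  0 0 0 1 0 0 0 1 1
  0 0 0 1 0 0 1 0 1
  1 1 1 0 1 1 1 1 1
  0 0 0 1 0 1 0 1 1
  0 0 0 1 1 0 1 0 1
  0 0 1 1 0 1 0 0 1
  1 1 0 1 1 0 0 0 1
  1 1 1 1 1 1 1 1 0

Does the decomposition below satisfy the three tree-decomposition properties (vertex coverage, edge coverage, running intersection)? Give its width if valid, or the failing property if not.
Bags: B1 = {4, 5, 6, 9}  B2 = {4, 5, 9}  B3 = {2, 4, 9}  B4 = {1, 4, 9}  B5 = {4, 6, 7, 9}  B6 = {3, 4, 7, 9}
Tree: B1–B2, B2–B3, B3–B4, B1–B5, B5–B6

No — vertex 8 appears in no bag.

A tree decomposition must satisfy three properties: every vertex lies in some bag; for every edge, both endpoints lie together in some bag; and for every vertex, the bags containing it form a connected subtree. Here vertex 8 appears in no bag, so the decomposition is invalid.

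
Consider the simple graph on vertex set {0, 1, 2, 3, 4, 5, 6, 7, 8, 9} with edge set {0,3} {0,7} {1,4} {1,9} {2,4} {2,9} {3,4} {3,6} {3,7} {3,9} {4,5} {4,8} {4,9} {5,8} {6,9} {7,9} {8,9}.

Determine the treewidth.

A width-2 tree decomposition is:
Bags: B1 = {3, 7, 9}  B2 = {3, 4, 9}  B3 = {4, 8, 9}  B4 = {0, 3, 7}  B5 = {4, 5, 8}  B6 = {1, 4, 9}  B7 = {3, 6, 9}  B8 = {2, 4, 9}
Tree: B1–B2, B2–B3, B1–B4, B3–B5, B3–B6, B2–B7, B3–B8
The largest bag has 3 vertices, giving width 2; this decomposition certifies tw(G) ≤ 2. Conversely, {0, 3, 7} is a clique of size 3, and the vertices of any clique must share a bag in every tree decomposition; so some bag has ≥ 3 vertices and tw(G) ≥ 2. Hence tw(G) = 2 exactly.

2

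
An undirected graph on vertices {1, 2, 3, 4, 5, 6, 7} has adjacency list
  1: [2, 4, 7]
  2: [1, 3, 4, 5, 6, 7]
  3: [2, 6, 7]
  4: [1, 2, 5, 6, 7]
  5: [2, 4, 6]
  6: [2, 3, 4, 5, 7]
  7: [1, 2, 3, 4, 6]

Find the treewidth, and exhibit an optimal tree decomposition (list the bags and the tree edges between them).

The largest bag has 4 vertices, giving width 3; this decomposition certifies tw(G) ≤ 3. Conversely, {2, 3, 6, 7} is a clique of size 4, and the vertices of any clique must share a bag in every tree decomposition; so some bag has ≥ 4 vertices and tw(G) ≥ 3. Therefore the treewidth is 3.

Treewidth 3.
One optimal decomposition is:
Bags: B1 = {2, 4, 6, 7}  B2 = {2, 4, 5, 6}  B3 = {2, 3, 6, 7}  B4 = {1, 2, 4, 7}
Tree: B1–B2, B1–B3, B1–B4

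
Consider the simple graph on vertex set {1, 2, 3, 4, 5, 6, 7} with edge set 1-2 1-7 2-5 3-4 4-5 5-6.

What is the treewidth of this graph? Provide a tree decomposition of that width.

Each bag holds 2 vertices, so the decomposition has width 1, which upper-bounds the treewidth. Any graph with an edge has treewidth ≥ 1, and G has the edge 5–4. Combining the bounds, tw(G) = 1.

Treewidth 1.
One optimal decomposition is:
Bags: B1 = {4, 5}  B2 = {3, 4}  B3 = {2, 5}  B4 = {1, 2}  B5 = {5, 6}  B6 = {1, 7}
Tree: B1–B2, B1–B3, B3–B4, B1–B5, B4–B6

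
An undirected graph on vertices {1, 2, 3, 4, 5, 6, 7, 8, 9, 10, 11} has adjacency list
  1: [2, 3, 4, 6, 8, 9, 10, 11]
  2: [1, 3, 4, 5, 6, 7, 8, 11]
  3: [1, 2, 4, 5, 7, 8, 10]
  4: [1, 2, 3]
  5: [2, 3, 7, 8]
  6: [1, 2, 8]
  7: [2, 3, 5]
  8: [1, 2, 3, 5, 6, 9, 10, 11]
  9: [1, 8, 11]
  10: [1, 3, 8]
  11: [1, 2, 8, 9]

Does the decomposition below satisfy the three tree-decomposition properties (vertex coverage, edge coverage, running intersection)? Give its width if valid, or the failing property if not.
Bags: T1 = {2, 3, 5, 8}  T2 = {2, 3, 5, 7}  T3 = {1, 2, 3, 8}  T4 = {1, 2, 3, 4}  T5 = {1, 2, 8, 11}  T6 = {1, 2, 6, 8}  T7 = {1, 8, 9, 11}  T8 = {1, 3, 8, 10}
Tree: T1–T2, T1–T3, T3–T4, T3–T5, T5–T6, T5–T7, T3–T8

Yes; width 3.

Vertex coverage: the bags together contain {1, 2, 3, 4, 5, 6, 7, 8, 9, 10, 11}, the full vertex set. Edge coverage: each edge of G has both endpoints in at least one bag. Running intersection: for every vertex, the bags containing it form a connected subtree. All three properties hold, so this is a valid tree decomposition of width max|bag| − 1 = 3, and hence tw(G) ≤ 3.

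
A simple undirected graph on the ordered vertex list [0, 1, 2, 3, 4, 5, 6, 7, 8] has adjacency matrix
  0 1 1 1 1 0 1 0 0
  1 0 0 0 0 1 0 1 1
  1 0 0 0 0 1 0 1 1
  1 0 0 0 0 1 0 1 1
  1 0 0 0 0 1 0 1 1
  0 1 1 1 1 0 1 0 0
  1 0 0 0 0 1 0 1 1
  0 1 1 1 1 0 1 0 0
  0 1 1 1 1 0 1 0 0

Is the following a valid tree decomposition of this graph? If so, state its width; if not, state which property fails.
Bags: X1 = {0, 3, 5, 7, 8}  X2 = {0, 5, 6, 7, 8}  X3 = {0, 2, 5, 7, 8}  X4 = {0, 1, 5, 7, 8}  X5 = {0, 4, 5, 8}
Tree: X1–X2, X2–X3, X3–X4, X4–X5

No — edge (7,4) lies in no bag.

A tree decomposition must satisfy three properties: every vertex lies in some bag; for every edge, both endpoints lie together in some bag; and for every vertex, the bags containing it form a connected subtree. Here edge (7,4) lies in no bag, so the decomposition is invalid.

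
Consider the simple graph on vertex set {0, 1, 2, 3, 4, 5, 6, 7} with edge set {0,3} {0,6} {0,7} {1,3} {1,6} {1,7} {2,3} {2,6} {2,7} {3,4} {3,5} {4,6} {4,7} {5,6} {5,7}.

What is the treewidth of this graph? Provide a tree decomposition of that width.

Treewidth 3.
Bags: B1 = {3, 4, 6, 7}  B2 = {2, 3, 6, 7}  B3 = {3, 5, 6, 7}  B4 = {1, 3, 6, 7}  B5 = {0, 3, 6, 7}
Tree: B1–B2, B2–B3, B3–B4, B4–B5

Each bag holds 4 vertices, so the decomposition has width 3, which upper-bounds the treewidth. For the lower bound: the 4 vertex sets {4,7}, {2,3}, {6}, {5} are disjoint, each induces a connected subgraph, and every pair is joined by at least one edge of G. Contracting each set to a single vertex therefore yields K_{4} as a minor, and since treewidth is minor-monotone, tw(G) ≥ tw(K_{4}) = 3. Therefore the treewidth is 3.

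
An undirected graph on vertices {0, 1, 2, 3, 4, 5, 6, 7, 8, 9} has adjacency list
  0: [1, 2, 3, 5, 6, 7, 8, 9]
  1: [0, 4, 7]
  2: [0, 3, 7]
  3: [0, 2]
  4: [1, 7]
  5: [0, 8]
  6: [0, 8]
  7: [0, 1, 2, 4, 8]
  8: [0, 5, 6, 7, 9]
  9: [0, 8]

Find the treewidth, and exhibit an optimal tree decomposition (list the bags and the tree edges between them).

Treewidth 2.
One such decomposition:
Bags: B1 = {0, 1, 7}  B2 = {0, 7, 8}  B3 = {0, 2, 7}  B4 = {1, 4, 7}  B5 = {0, 6, 8}  B6 = {0, 2, 3}  B7 = {0, 5, 8}  B8 = {0, 8, 9}
Tree: B1–B2, B1–B3, B1–B4, B2–B5, B3–B6, B2–B7, B2–B8

Every bag has size at most 3, so the width is 3 − 1 = 2 and tw(G) ≤ 2. On the other hand G contains the 3-clique {0, 8, 9}. A clique must lie in a single bag of any decomposition, so no decomposition can have width below 2. Therefore the treewidth is 2.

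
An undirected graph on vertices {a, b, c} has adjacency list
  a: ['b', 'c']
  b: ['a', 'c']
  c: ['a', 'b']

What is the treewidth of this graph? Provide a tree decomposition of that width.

With just one bag of size 3, the width is 3 − 1 = 2, so tw(G) ≤ 2. For the lower bound, the 3 vertices {a, b, c} are pairwise adjacent, and any tree decomposition puts a clique entirely inside one bag — forcing width ≥ 2. The upper and lower bounds meet at 2, so that is the treewidth.

Treewidth 2.
One such decomposition:
Bags: B1 = {a, b, c}
Tree: (single bag)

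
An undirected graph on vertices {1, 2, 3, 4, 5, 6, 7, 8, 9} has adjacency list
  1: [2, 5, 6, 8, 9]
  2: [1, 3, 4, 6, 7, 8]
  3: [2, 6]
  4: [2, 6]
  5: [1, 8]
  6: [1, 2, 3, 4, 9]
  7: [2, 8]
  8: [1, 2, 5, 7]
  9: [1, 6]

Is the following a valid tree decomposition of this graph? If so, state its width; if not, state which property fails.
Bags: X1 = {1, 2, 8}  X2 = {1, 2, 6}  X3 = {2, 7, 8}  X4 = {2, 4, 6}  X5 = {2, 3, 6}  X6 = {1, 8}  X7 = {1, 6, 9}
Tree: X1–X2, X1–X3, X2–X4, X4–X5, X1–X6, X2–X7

A tree decomposition must satisfy three properties: every vertex lies in some bag; for every edge, both endpoints lie together in some bag; and for every vertex, the bags containing it form a connected subtree. Here vertex 5 appears in no bag, so the decomposition is invalid.

No — vertex 5 appears in no bag.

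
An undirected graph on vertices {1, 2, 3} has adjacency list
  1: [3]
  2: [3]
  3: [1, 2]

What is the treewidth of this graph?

A width-1 tree decomposition is:
Bags: B1 = {1, 3}  B2 = {2, 3}
Tree: B1–B2
Every bag has size at most 2, so the width is 2 − 1 = 1 and tw(G) ≤ 1. Any graph with an edge has treewidth ≥ 1, and G has the edge 3–1. The upper and lower bounds meet at 1, so that is the treewidth.

1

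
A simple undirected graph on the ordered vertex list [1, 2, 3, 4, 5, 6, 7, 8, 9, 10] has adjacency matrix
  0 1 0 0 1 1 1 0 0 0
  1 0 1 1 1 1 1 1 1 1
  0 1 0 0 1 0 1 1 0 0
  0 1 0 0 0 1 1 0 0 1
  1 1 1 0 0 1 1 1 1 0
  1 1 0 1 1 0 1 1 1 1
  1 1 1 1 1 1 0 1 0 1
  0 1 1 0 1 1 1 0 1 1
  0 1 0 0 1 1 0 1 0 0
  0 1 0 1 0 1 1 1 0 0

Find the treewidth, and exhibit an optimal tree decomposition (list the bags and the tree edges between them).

The largest bag has 5 vertices, giving width 4; this decomposition certifies tw(G) ≤ 4. On the other hand G contains the 5-clique {2, 3, 5, 7, 8}. A clique must lie in a single bag of any decomposition, so no decomposition can have width below 4. Therefore the treewidth is 4.

Treewidth 4.
One optimal decomposition is:
Bags: B1 = {2, 6, 7, 8, 10}  B2 = {2, 4, 6, 7, 10}  B3 = {2, 5, 6, 7, 8}  B4 = {2, 3, 5, 7, 8}  B5 = {1, 2, 5, 6, 7}  B6 = {2, 5, 6, 8, 9}
Tree: B1–B2, B1–B3, B3–B4, B3–B5, B3–B6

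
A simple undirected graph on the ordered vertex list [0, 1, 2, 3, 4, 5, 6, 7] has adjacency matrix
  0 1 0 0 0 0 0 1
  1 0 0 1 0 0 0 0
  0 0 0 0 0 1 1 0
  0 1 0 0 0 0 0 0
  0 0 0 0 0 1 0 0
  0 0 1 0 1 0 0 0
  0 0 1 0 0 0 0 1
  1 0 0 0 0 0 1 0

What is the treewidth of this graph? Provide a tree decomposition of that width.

The largest bag has 2 vertices, giving width 1; this decomposition certifies tw(G) ≤ 1. Any graph with an edge has treewidth ≥ 1, and G has the edge 3–1. Combining the bounds, tw(G) = 1.

Treewidth 1.
Bags: B1 = {1, 3}  B2 = {0, 1}  B3 = {0, 7}  B4 = {6, 7}  B5 = {2, 6}  B6 = {2, 5}  B7 = {4, 5}
Tree: B1–B2, B2–B3, B3–B4, B4–B5, B5–B6, B6–B7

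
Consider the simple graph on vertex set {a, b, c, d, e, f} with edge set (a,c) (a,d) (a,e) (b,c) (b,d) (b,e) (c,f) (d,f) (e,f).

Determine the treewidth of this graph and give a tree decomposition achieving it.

Treewidth 3.
One optimal decomposition is:
Bags: B1 = {b, c, d, e}  B2 = {c, d, e, f}  B3 = {a, c, d, e}
Tree: B1–B2, B2–B3

The largest bag has 4 vertices, giving width 3; this decomposition certifies tw(G) ≤ 3. For the lower bound: the 4 vertex sets {b,e}, {c,f}, {d}, {a} are disjoint, each induces a connected subgraph, and every pair is joined by at least one edge of G. Contracting each set to a single vertex therefore yields K_{4} as a minor, and since treewidth is minor-monotone, tw(G) ≥ tw(K_{4}) = 3. Therefore the treewidth is 3.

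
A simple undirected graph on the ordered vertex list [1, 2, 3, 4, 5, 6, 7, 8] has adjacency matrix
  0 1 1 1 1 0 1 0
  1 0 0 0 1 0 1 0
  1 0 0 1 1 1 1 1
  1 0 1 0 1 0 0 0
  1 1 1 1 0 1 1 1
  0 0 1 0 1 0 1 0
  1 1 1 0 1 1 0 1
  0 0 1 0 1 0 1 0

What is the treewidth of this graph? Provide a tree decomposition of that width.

Treewidth 3.
Bags: B1 = {3, 5, 7, 8}  B2 = {1, 3, 5, 7}  B3 = {1, 3, 4, 5}  B4 = {1, 2, 5, 7}  B5 = {3, 5, 6, 7}
Tree: B1–B2, B2–B3, B2–B4, B2–B5

Every bag has size at most 4, so the width is 4 − 1 = 3 and tw(G) ≤ 3. Conversely, {1, 2, 5, 7} is a clique of size 4, and the vertices of any clique must share a bag in every tree decomposition; so some bag has ≥ 4 vertices and tw(G) ≥ 3. Combining the bounds, tw(G) = 3.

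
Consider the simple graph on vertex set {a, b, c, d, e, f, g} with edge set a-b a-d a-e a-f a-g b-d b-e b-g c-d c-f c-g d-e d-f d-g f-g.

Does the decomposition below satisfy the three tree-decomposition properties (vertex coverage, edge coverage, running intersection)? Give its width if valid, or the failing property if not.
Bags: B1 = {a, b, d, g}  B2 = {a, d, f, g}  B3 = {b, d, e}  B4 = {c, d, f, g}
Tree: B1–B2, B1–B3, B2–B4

A tree decomposition must satisfy three properties: every vertex lies in some bag; for every edge, both endpoints lie together in some bag; and for every vertex, the bags containing it form a connected subtree. Here edge (a,e) lies in no bag, so the decomposition is invalid.

No — edge (a,e) lies in no bag.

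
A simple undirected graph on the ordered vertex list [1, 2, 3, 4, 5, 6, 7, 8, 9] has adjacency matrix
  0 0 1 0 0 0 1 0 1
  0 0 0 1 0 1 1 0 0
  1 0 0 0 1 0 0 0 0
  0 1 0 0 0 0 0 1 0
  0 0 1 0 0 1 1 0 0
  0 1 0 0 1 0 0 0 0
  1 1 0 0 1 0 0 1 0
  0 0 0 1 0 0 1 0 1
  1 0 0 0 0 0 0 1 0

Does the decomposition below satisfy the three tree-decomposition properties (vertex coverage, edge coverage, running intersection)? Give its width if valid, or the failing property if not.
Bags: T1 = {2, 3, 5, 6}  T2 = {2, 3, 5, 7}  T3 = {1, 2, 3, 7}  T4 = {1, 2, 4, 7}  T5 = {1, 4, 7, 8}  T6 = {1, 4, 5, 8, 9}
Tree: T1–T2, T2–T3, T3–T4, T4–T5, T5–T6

A tree decomposition must satisfy three properties: every vertex lies in some bag; for every edge, both endpoints lie together in some bag; and for every vertex, the bags containing it form a connected subtree. Here bags containing vertex 5 are not connected in the tree, so the decomposition is invalid.

No — bags containing vertex 5 are not connected in the tree.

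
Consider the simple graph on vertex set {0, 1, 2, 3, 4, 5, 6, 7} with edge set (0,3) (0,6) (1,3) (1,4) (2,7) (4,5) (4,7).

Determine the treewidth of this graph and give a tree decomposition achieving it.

The largest bag has 2 vertices, giving width 1; this decomposition certifies tw(G) ≤ 1. G has an edge, so its treewidth is at least 1. The upper and lower bounds meet at 1, so that is the treewidth.

Treewidth 1.
Bags: B1 = {1, 3}  B2 = {1, 4}  B3 = {4, 5}  B4 = {4, 7}  B5 = {0, 3}  B6 = {2, 7}  B7 = {0, 6}
Tree: B1–B2, B2–B3, B3–B4, B1–B5, B4–B6, B5–B7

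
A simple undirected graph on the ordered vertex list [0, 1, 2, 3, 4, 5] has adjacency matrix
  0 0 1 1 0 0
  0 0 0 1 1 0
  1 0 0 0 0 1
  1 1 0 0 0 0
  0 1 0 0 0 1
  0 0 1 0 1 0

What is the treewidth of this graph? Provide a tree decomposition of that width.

The largest bag has 3 vertices, giving width 2; this decomposition certifies tw(G) ≤ 2. The edges 1–3–0–2–5–4–1 form a cycle, so G is not a tree and its treewidth is at least 2. Therefore the treewidth is 2.

Treewidth 2.
Bags: B1 = {0, 1, 3}  B2 = {0, 1, 2}  B3 = {1, 2, 5}  B4 = {1, 4, 5}
Tree: B1–B2, B2–B3, B3–B4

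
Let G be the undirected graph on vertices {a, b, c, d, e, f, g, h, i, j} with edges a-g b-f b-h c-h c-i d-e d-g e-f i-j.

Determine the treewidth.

1

A width-1 tree decomposition is:
Bags: B1 = {i, j}  B2 = {c, i}  B3 = {c, h}  B4 = {b, h}  B5 = {b, f}  B6 = {e, f}  B7 = {d, e}  B8 = {d, g}  B9 = {a, g}
Tree: B1–B2, B2–B3, B3–B4, B4–B5, B5–B6, B6–B7, B7–B8, B8–B9
Every bag has size at most 2, so the width is 2 − 1 = 1 and tw(G) ≤ 1. Any graph with an edge has treewidth ≥ 1, and G has the edge j–i. Hence tw(G) = 1 exactly.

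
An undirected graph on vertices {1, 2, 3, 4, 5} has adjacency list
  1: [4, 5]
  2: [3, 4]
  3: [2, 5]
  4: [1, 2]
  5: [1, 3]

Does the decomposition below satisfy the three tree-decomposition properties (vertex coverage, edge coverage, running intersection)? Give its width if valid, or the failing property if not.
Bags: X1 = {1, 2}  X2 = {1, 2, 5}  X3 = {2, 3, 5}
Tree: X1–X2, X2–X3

No — vertex 4 appears in no bag.

A tree decomposition must satisfy three properties: every vertex lies in some bag; for every edge, both endpoints lie together in some bag; and for every vertex, the bags containing it form a connected subtree. Here vertex 4 appears in no bag, so the decomposition is invalid.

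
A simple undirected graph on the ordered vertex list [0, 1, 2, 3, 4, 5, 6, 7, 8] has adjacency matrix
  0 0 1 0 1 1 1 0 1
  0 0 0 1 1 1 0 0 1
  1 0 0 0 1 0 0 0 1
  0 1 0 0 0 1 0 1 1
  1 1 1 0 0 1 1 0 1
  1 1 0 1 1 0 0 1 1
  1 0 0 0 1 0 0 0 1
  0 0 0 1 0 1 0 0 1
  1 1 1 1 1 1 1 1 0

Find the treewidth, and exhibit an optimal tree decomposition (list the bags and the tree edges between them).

Treewidth 3.
One optimal decomposition is:
Bags: B1 = {1, 4, 5, 8}  B2 = {1, 3, 5, 8}  B3 = {0, 4, 5, 8}  B4 = {0, 4, 6, 8}  B5 = {0, 2, 4, 8}  B6 = {3, 5, 7, 8}
Tree: B1–B2, B1–B3, B3–B4, B4–B5, B2–B6

The largest bag has 4 vertices, giving width 3; this decomposition certifies tw(G) ≤ 3. On the other hand G contains the 4-clique {1, 3, 5, 8}. A clique must lie in a single bag of any decomposition, so no decomposition can have width below 3. Therefore the treewidth is 3.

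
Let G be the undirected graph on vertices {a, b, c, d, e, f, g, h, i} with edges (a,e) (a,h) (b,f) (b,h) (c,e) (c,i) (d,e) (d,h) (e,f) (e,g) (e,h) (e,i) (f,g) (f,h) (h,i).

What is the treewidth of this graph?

2

A width-2 tree decomposition is:
Bags: B1 = {b, f, h}  B2 = {e, f, h}  B3 = {e, f, g}  B4 = {e, h, i}  B5 = {a, e, h}  B6 = {c, e, i}  B7 = {d, e, h}
Tree: B1–B2, B2–B3, B2–B4, B4–B5, B4–B6, B4–B7
Every bag has size at most 3, so the width is 3 − 1 = 2 and tw(G) ≤ 2. On the other hand G contains the 3-clique {e, f, g}. A clique must lie in a single bag of any decomposition, so no decomposition can have width below 2. Therefore the treewidth is 2.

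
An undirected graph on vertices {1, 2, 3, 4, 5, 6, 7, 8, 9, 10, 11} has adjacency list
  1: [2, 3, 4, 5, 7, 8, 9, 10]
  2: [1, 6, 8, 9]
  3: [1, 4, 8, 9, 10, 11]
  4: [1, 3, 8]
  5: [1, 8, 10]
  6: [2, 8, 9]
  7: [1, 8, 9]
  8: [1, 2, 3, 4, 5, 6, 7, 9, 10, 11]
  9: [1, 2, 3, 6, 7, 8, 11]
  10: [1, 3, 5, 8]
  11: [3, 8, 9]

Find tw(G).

3

A width-3 tree decomposition is:
Bags: B1 = {3, 8, 9, 11}  B2 = {1, 3, 8, 9}  B3 = {1, 3, 4, 8}  B4 = {1, 3, 8, 10}  B5 = {1, 2, 8, 9}  B6 = {2, 6, 8, 9}  B7 = {1, 5, 8, 10}  B8 = {1, 7, 8, 9}
Tree: B1–B2, B2–B3, B3–B4, B2–B5, B5–B6, B4–B7, B2–B8
Each bag holds 4 vertices, so the decomposition has width 3, which upper-bounds the treewidth. On the other hand G contains the 4-clique {1, 2, 8, 9}. A clique must lie in a single bag of any decomposition, so no decomposition can have width below 3. Therefore the treewidth is 3.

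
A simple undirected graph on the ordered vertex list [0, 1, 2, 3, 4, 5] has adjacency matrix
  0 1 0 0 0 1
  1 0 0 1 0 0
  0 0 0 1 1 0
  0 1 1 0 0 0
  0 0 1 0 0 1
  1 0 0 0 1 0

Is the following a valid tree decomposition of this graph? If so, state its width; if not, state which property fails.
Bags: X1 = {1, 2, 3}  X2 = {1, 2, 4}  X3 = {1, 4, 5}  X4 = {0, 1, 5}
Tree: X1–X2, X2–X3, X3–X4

Yes; width 2.

Vertex coverage: the bags together contain {0, 1, 2, 3, 4, 5}, the full vertex set. Edge coverage: each edge of G has both endpoints in at least one bag. Running intersection: for every vertex, the bags containing it form a connected subtree. All three properties hold, so this is a valid tree decomposition of width max|bag| − 1 = 2, and hence tw(G) ≤ 2.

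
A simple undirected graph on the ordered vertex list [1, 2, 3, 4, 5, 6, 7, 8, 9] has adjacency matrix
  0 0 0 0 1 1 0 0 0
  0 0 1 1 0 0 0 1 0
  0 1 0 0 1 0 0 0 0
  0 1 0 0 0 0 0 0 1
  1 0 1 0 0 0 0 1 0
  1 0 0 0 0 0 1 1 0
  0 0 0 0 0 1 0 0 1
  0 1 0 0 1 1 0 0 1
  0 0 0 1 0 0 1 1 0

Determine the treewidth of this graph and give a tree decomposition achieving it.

Treewidth 3.
One optimal decomposition is:
Bags: B1 = {1, 3, 5, 6}  B2 = {3, 5, 6, 8}  B3 = {2, 3, 6, 8}  B4 = {2, 6, 7, 8}  B5 = {2, 7, 8, 9}  B6 = {2, 4, 7, 9}
Tree: B1–B2, B2–B3, B3–B4, B4–B5, B5–B6

Each bag holds 4 vertices, so the decomposition has width 3, which upper-bounds the treewidth. For the lower bound: the 4 vertex sets {1,3,5}, {6}, {8}, {2,4,7,9} are disjoint, each induces a connected subgraph, and every pair is joined by at least one edge of G. Contracting each set to a single vertex therefore yields K_{4} as a minor, and since treewidth is minor-monotone, tw(G) ≥ tw(K_{4}) = 3. The upper and lower bounds meet at 3, so that is the treewidth.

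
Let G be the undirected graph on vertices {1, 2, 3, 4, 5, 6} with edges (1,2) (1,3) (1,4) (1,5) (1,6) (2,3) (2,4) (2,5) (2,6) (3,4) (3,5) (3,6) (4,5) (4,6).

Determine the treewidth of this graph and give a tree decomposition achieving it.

Treewidth 4.
One optimal decomposition is:
Bags: B1 = {1, 2, 3, 4, 5}  B2 = {1, 2, 3, 4, 6}
Tree: B1–B2

The largest bag has 5 vertices, giving width 4; this decomposition certifies tw(G) ≤ 4. On the other hand G contains the 5-clique {1, 2, 3, 4, 5}. A clique must lie in a single bag of any decomposition, so no decomposition can have width below 4. The upper and lower bounds meet at 4, so that is the treewidth.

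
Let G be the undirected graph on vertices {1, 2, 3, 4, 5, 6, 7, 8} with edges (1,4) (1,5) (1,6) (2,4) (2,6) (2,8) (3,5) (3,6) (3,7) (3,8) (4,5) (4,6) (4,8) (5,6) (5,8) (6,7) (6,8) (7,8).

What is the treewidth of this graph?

A width-3 tree decomposition is:
Bags: B1 = {2, 4, 6, 8}  B2 = {4, 5, 6, 8}  B3 = {3, 5, 6, 8}  B4 = {3, 6, 7, 8}  B5 = {1, 4, 5, 6}
Tree: B1–B2, B2–B3, B3–B4, B2–B5
Every bag has size at most 4, so the width is 4 − 1 = 3 and tw(G) ≤ 3. Conversely, {2, 4, 6, 8} is a clique of size 4, and the vertices of any clique must share a bag in every tree decomposition; so some bag has ≥ 4 vertices and tw(G) ≥ 3. The upper and lower bounds meet at 3, so that is the treewidth.

3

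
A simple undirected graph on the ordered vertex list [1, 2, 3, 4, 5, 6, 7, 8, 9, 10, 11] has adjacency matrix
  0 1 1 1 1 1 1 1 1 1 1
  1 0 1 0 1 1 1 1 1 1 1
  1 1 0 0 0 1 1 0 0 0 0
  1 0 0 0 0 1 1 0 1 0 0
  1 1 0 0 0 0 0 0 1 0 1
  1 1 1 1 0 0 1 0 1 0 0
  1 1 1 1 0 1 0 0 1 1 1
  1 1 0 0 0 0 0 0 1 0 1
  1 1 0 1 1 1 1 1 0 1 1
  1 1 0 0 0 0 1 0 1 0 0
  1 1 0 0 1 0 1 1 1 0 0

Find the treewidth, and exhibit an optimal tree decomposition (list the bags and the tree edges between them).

Treewidth 4.
Bags: B1 = {1, 2, 7, 9, 11}  B2 = {1, 2, 5, 9, 11}  B3 = {1, 2, 8, 9, 11}  B4 = {1, 2, 6, 7, 9}  B5 = {1, 2, 7, 9, 10}  B6 = {1, 4, 6, 7, 9}  B7 = {1, 2, 3, 6, 7}
Tree: B1–B2, B2–B3, B1–B4, B1–B5, B4–B6, B4–B7

Every bag has size at most 5, so the width is 5 − 1 = 4 and tw(G) ≤ 4. Conversely, {1, 2, 8, 9, 11} is a clique of size 5, and the vertices of any clique must share a bag in every tree decomposition; so some bag has ≥ 5 vertices and tw(G) ≥ 4. The upper and lower bounds meet at 4, so that is the treewidth.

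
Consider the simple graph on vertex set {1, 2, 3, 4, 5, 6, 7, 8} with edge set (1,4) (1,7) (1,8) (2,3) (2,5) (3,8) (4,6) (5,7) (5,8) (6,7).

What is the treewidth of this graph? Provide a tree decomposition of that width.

Each bag holds 3 vertices, so the decomposition has width 2, which upper-bounds the treewidth. The edges 6–4–1–7–6 form a cycle, so G is not a tree and its treewidth is at least 2. The upper and lower bounds meet at 2, so that is the treewidth.

Treewidth 2.
One optimal decomposition is:
Bags: B1 = {4, 6, 7}  B2 = {1, 4, 7}  B3 = {1, 5, 7}  B4 = {1, 5, 8}  B5 = {2, 5, 8}  B6 = {2, 3, 8}
Tree: B1–B2, B2–B3, B3–B4, B4–B5, B5–B6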